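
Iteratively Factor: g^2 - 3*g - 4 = (g - 4)*(g + 1)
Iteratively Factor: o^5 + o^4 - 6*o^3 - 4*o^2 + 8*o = (o - 1)*(o^4 + 2*o^3 - 4*o^2 - 8*o) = (o - 2)*(o - 1)*(o^3 + 4*o^2 + 4*o) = (o - 2)*(o - 1)*(o + 2)*(o^2 + 2*o) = o*(o - 2)*(o - 1)*(o + 2)*(o + 2)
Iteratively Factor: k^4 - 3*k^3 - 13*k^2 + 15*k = (k)*(k^3 - 3*k^2 - 13*k + 15) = k*(k - 5)*(k^2 + 2*k - 3) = k*(k - 5)*(k - 1)*(k + 3)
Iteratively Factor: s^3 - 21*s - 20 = (s - 5)*(s^2 + 5*s + 4) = (s - 5)*(s + 1)*(s + 4)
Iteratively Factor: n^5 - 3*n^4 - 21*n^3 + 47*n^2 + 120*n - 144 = (n - 4)*(n^4 + n^3 - 17*n^2 - 21*n + 36) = (n - 4)*(n + 3)*(n^3 - 2*n^2 - 11*n + 12) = (n - 4)*(n + 3)^2*(n^2 - 5*n + 4) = (n - 4)^2*(n + 3)^2*(n - 1)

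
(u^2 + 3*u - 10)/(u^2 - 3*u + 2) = (u + 5)/(u - 1)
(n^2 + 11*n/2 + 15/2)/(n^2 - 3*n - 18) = (n + 5/2)/(n - 6)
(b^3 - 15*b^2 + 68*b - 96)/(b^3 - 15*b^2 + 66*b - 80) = (b^2 - 7*b + 12)/(b^2 - 7*b + 10)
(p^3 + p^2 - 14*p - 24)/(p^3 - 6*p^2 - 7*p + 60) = (p + 2)/(p - 5)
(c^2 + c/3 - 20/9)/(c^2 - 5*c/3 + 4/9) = (3*c + 5)/(3*c - 1)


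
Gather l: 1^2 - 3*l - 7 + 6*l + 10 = 3*l + 4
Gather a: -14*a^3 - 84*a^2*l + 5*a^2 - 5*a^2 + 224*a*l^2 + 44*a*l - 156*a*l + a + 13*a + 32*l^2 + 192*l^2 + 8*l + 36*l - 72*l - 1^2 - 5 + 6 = -14*a^3 - 84*a^2*l + a*(224*l^2 - 112*l + 14) + 224*l^2 - 28*l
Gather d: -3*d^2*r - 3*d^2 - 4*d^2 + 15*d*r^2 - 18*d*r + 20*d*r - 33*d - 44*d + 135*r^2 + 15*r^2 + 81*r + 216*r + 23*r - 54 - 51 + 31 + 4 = d^2*(-3*r - 7) + d*(15*r^2 + 2*r - 77) + 150*r^2 + 320*r - 70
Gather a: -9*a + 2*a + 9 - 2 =7 - 7*a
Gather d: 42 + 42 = 84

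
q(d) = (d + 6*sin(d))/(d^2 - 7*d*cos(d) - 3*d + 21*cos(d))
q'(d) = (d + 6*sin(d))*(-7*d*sin(d) - 2*d + 21*sin(d) + 7*cos(d) + 3)/(d^2 - 7*d*cos(d) - 3*d + 21*cos(d))^2 + (6*cos(d) + 1)/(d^2 - 7*d*cos(d) - 3*d + 21*cos(d)) = ((d + 6*sin(d))*(-7*d*sin(d) - 2*d + 21*sin(d) + 7*cos(d) + 3) + (6*cos(d) + 1)*(d^2 - 7*d*cos(d) - 3*d + 21*cos(d)))/((d - 3)^2*(d - 7*cos(d))^2)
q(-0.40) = -0.12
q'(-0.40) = 0.28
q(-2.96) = 0.17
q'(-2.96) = 0.25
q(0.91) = 0.80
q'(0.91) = 2.58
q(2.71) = -1.98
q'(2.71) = -4.29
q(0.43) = 0.19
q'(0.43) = 0.63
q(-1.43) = -0.69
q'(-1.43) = 1.71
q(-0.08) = -0.03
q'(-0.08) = 0.31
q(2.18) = -1.40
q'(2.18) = 0.30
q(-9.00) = -0.36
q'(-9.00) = 0.09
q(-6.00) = -0.04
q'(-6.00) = 0.05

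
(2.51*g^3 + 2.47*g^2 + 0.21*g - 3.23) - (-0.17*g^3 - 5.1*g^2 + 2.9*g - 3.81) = 2.68*g^3 + 7.57*g^2 - 2.69*g + 0.58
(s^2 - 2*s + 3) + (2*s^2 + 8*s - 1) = 3*s^2 + 6*s + 2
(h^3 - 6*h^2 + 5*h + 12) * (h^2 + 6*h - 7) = h^5 - 38*h^3 + 84*h^2 + 37*h - 84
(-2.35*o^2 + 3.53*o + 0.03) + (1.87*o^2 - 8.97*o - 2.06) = -0.48*o^2 - 5.44*o - 2.03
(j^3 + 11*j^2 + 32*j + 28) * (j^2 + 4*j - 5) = j^5 + 15*j^4 + 71*j^3 + 101*j^2 - 48*j - 140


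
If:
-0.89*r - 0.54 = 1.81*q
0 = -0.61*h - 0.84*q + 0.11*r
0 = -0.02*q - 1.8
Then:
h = 156.83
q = -90.00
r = 182.43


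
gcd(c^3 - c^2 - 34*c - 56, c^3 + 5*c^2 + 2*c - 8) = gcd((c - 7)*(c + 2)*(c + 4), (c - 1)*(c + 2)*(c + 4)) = c^2 + 6*c + 8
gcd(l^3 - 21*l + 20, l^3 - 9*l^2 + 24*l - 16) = l^2 - 5*l + 4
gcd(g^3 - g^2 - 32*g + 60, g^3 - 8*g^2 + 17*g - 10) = g^2 - 7*g + 10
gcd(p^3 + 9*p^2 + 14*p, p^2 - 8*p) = p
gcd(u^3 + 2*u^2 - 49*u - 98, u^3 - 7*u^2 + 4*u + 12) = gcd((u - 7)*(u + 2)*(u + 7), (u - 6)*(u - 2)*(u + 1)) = 1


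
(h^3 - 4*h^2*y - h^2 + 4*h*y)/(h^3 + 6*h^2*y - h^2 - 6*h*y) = (h - 4*y)/(h + 6*y)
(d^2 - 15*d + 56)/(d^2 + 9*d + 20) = (d^2 - 15*d + 56)/(d^2 + 9*d + 20)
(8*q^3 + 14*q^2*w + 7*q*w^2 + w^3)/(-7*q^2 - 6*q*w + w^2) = (-8*q^2 - 6*q*w - w^2)/(7*q - w)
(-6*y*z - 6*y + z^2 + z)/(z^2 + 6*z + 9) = (-6*y*z - 6*y + z^2 + z)/(z^2 + 6*z + 9)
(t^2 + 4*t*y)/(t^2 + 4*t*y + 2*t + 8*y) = t/(t + 2)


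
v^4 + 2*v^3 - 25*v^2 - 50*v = v*(v - 5)*(v + 2)*(v + 5)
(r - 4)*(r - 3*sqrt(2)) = r^2 - 3*sqrt(2)*r - 4*r + 12*sqrt(2)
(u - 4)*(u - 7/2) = u^2 - 15*u/2 + 14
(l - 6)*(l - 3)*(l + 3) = l^3 - 6*l^2 - 9*l + 54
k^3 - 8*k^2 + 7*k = k*(k - 7)*(k - 1)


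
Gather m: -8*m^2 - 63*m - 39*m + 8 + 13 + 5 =-8*m^2 - 102*m + 26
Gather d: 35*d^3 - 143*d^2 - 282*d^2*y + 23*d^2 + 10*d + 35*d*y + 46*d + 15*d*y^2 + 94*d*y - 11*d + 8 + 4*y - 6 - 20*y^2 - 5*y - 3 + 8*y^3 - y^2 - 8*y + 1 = 35*d^3 + d^2*(-282*y - 120) + d*(15*y^2 + 129*y + 45) + 8*y^3 - 21*y^2 - 9*y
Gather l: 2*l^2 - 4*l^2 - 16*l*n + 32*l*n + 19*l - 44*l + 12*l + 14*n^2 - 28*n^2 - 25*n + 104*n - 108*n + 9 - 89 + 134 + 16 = -2*l^2 + l*(16*n - 13) - 14*n^2 - 29*n + 70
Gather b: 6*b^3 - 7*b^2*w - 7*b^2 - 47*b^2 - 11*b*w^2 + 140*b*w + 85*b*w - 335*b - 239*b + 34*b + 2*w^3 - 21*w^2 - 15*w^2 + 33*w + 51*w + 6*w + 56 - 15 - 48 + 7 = 6*b^3 + b^2*(-7*w - 54) + b*(-11*w^2 + 225*w - 540) + 2*w^3 - 36*w^2 + 90*w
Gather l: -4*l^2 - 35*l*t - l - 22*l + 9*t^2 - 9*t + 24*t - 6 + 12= -4*l^2 + l*(-35*t - 23) + 9*t^2 + 15*t + 6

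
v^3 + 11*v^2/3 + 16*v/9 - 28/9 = (v - 2/3)*(v + 2)*(v + 7/3)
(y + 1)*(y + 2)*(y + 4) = y^3 + 7*y^2 + 14*y + 8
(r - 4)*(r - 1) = r^2 - 5*r + 4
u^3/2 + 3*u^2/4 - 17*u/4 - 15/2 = (u/2 + 1)*(u - 3)*(u + 5/2)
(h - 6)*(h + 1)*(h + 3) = h^3 - 2*h^2 - 21*h - 18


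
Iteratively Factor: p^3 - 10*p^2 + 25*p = (p - 5)*(p^2 - 5*p) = (p - 5)^2*(p)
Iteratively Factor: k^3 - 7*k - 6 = (k + 2)*(k^2 - 2*k - 3) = (k - 3)*(k + 2)*(k + 1)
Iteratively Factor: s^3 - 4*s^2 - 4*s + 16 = (s - 2)*(s^2 - 2*s - 8) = (s - 4)*(s - 2)*(s + 2)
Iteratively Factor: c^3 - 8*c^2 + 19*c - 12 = (c - 1)*(c^2 - 7*c + 12) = (c - 4)*(c - 1)*(c - 3)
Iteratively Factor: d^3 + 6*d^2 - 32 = (d - 2)*(d^2 + 8*d + 16) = (d - 2)*(d + 4)*(d + 4)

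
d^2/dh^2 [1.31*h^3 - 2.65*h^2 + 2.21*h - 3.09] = 7.86*h - 5.3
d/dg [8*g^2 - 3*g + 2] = 16*g - 3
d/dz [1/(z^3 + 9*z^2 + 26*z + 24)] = (-3*z^2 - 18*z - 26)/(z^3 + 9*z^2 + 26*z + 24)^2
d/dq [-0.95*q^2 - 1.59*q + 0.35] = -1.9*q - 1.59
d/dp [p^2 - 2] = 2*p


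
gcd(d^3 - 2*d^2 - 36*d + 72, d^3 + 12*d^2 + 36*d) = d + 6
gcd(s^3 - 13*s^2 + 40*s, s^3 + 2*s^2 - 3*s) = s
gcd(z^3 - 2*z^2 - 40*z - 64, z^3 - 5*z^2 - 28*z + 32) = z^2 - 4*z - 32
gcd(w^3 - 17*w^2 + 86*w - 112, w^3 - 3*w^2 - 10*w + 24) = w - 2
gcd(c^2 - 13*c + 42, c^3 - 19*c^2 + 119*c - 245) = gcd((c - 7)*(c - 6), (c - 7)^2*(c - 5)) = c - 7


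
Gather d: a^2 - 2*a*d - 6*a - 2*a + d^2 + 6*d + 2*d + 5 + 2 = a^2 - 8*a + d^2 + d*(8 - 2*a) + 7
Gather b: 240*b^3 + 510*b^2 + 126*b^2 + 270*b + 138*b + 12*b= 240*b^3 + 636*b^2 + 420*b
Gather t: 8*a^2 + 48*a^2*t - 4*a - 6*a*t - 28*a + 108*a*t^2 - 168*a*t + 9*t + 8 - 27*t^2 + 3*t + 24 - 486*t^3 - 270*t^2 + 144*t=8*a^2 - 32*a - 486*t^3 + t^2*(108*a - 297) + t*(48*a^2 - 174*a + 156) + 32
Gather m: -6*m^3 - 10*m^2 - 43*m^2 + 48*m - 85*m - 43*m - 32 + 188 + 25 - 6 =-6*m^3 - 53*m^2 - 80*m + 175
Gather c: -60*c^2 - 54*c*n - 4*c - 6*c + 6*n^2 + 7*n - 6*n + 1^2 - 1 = -60*c^2 + c*(-54*n - 10) + 6*n^2 + n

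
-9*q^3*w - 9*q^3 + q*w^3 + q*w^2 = (-3*q + w)*(3*q + w)*(q*w + q)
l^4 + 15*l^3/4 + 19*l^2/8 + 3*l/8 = l*(l + 1/4)*(l + 1/2)*(l + 3)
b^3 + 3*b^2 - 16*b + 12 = (b - 2)*(b - 1)*(b + 6)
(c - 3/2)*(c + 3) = c^2 + 3*c/2 - 9/2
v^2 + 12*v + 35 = (v + 5)*(v + 7)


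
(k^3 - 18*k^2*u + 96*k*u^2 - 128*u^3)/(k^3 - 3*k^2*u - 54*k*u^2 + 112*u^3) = (k - 8*u)/(k + 7*u)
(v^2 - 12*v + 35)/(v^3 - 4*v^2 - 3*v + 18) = (v^2 - 12*v + 35)/(v^3 - 4*v^2 - 3*v + 18)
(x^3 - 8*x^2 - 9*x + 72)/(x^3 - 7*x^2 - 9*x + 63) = (x - 8)/(x - 7)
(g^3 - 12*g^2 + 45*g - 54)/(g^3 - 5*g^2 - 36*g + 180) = (g^2 - 6*g + 9)/(g^2 + g - 30)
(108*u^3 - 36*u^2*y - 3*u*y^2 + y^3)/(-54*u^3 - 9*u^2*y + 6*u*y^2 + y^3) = (-6*u + y)/(3*u + y)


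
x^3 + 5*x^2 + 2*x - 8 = (x - 1)*(x + 2)*(x + 4)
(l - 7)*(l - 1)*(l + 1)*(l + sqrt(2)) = l^4 - 7*l^3 + sqrt(2)*l^3 - 7*sqrt(2)*l^2 - l^2 - sqrt(2)*l + 7*l + 7*sqrt(2)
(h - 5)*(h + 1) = h^2 - 4*h - 5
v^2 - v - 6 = (v - 3)*(v + 2)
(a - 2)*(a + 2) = a^2 - 4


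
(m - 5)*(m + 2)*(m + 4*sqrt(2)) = m^3 - 3*m^2 + 4*sqrt(2)*m^2 - 12*sqrt(2)*m - 10*m - 40*sqrt(2)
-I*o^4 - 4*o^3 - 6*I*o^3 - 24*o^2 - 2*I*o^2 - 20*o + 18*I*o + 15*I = (o + 5)*(o - 3*I)*(o - I)*(-I*o - I)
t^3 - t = t*(t - 1)*(t + 1)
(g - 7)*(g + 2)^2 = g^3 - 3*g^2 - 24*g - 28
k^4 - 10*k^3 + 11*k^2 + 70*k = k*(k - 7)*(k - 5)*(k + 2)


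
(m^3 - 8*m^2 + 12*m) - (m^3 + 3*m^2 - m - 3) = -11*m^2 + 13*m + 3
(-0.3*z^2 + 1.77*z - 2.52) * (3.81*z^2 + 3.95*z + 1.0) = -1.143*z^4 + 5.5587*z^3 - 2.9097*z^2 - 8.184*z - 2.52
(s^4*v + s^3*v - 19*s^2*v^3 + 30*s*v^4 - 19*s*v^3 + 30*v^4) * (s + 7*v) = s^5*v + 7*s^4*v^2 + s^4*v - 19*s^3*v^3 + 7*s^3*v^2 - 103*s^2*v^4 - 19*s^2*v^3 + 210*s*v^5 - 103*s*v^4 + 210*v^5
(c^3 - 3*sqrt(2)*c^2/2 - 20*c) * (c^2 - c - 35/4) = c^5 - 3*sqrt(2)*c^4/2 - c^4 - 115*c^3/4 + 3*sqrt(2)*c^3/2 + 105*sqrt(2)*c^2/8 + 20*c^2 + 175*c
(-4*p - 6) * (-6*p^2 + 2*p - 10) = 24*p^3 + 28*p^2 + 28*p + 60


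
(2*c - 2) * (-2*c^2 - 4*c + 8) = -4*c^3 - 4*c^2 + 24*c - 16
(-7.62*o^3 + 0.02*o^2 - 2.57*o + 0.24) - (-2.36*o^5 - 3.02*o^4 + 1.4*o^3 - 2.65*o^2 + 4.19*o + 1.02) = 2.36*o^5 + 3.02*o^4 - 9.02*o^3 + 2.67*o^2 - 6.76*o - 0.78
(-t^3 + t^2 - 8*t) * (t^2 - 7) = -t^5 + t^4 - t^3 - 7*t^2 + 56*t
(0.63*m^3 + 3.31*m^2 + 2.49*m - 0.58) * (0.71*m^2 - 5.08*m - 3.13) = 0.4473*m^5 - 0.8503*m^4 - 17.0188*m^3 - 23.4213*m^2 - 4.8473*m + 1.8154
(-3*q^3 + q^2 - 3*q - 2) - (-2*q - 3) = -3*q^3 + q^2 - q + 1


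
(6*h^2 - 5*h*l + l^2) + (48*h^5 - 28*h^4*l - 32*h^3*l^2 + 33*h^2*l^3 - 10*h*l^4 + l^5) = 48*h^5 - 28*h^4*l - 32*h^3*l^2 + 33*h^2*l^3 + 6*h^2 - 10*h*l^4 - 5*h*l + l^5 + l^2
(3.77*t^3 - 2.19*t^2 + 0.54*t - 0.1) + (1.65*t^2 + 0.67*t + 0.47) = 3.77*t^3 - 0.54*t^2 + 1.21*t + 0.37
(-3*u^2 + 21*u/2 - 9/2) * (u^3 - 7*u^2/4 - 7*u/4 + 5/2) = -3*u^5 + 63*u^4/4 - 141*u^3/8 - 18*u^2 + 273*u/8 - 45/4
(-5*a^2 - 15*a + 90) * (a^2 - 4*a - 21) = -5*a^4 + 5*a^3 + 255*a^2 - 45*a - 1890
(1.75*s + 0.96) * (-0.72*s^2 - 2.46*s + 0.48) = -1.26*s^3 - 4.9962*s^2 - 1.5216*s + 0.4608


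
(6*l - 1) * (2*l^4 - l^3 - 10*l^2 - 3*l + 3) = 12*l^5 - 8*l^4 - 59*l^3 - 8*l^2 + 21*l - 3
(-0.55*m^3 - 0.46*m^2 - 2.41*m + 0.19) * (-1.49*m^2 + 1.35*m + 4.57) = 0.8195*m^5 - 0.0571000000000002*m^4 + 0.456399999999999*m^3 - 5.6388*m^2 - 10.7572*m + 0.8683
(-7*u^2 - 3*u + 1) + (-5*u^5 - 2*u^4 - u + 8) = -5*u^5 - 2*u^4 - 7*u^2 - 4*u + 9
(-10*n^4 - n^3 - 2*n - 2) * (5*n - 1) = -50*n^5 + 5*n^4 + n^3 - 10*n^2 - 8*n + 2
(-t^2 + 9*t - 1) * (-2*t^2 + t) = 2*t^4 - 19*t^3 + 11*t^2 - t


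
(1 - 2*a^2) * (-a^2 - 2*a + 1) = 2*a^4 + 4*a^3 - 3*a^2 - 2*a + 1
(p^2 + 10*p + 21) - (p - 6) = p^2 + 9*p + 27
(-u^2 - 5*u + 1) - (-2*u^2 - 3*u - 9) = u^2 - 2*u + 10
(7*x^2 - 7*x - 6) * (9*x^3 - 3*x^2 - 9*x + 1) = 63*x^5 - 84*x^4 - 96*x^3 + 88*x^2 + 47*x - 6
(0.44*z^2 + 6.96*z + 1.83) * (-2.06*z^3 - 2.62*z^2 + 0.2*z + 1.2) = -0.9064*z^5 - 15.4904*z^4 - 21.917*z^3 - 2.8746*z^2 + 8.718*z + 2.196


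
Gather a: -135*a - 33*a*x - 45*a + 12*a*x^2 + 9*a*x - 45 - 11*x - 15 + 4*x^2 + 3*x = a*(12*x^2 - 24*x - 180) + 4*x^2 - 8*x - 60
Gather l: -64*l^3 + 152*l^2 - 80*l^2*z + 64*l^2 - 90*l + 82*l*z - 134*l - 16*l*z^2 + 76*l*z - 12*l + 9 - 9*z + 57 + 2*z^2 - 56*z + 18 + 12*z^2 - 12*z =-64*l^3 + l^2*(216 - 80*z) + l*(-16*z^2 + 158*z - 236) + 14*z^2 - 77*z + 84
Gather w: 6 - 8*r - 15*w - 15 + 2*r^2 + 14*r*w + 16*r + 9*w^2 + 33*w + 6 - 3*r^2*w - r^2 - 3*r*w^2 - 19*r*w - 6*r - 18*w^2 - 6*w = r^2 + 2*r + w^2*(-3*r - 9) + w*(-3*r^2 - 5*r + 12) - 3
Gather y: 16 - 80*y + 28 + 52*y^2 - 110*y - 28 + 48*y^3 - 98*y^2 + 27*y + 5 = 48*y^3 - 46*y^2 - 163*y + 21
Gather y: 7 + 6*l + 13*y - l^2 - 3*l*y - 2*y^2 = -l^2 + 6*l - 2*y^2 + y*(13 - 3*l) + 7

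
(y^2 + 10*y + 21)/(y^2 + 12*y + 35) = (y + 3)/(y + 5)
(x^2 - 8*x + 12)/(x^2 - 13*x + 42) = (x - 2)/(x - 7)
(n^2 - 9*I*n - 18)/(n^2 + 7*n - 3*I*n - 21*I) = (n - 6*I)/(n + 7)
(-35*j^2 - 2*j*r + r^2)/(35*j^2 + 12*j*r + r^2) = (-7*j + r)/(7*j + r)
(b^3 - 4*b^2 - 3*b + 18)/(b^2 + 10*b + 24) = (b^3 - 4*b^2 - 3*b + 18)/(b^2 + 10*b + 24)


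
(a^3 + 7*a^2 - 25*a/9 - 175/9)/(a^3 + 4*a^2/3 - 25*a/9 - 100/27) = 3*(a + 7)/(3*a + 4)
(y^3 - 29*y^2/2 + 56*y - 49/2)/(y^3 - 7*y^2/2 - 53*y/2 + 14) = (y - 7)/(y + 4)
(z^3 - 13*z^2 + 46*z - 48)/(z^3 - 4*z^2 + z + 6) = (z - 8)/(z + 1)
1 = 1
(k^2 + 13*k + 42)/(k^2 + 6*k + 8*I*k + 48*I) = (k + 7)/(k + 8*I)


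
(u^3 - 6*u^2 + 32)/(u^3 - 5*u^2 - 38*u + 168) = (u^2 - 2*u - 8)/(u^2 - u - 42)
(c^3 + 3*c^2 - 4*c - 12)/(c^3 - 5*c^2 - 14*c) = (c^2 + c - 6)/(c*(c - 7))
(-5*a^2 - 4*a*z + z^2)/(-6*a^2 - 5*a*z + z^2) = (-5*a + z)/(-6*a + z)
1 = 1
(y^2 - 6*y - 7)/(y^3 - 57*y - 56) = (y - 7)/(y^2 - y - 56)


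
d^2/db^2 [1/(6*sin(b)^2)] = (cos(2*b) + 2)/(3*sin(b)^4)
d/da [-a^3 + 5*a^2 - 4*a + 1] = -3*a^2 + 10*a - 4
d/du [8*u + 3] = 8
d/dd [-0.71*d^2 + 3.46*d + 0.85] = 3.46 - 1.42*d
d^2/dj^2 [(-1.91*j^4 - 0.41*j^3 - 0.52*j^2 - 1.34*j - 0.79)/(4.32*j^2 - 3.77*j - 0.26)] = (-71.290368*j^6 + 186.642144*j^5 - 150.007962*j^4 - 109.483602*j^3 - 95.924844*j^2 + 68.000712*j - 21.674406)/(80.621568*j^6 - 211.071744*j^5 + 169.642512*j^4 - 28.175849*j^3 - 10.209966*j^2 - 0.764556*j - 0.017576)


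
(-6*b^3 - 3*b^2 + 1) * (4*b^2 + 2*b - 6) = -24*b^5 - 24*b^4 + 30*b^3 + 22*b^2 + 2*b - 6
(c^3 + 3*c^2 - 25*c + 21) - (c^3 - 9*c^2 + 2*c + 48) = 12*c^2 - 27*c - 27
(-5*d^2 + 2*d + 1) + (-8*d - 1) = -5*d^2 - 6*d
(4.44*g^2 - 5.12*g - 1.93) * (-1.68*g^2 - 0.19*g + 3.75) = -7.4592*g^4 + 7.758*g^3 + 20.8652*g^2 - 18.8333*g - 7.2375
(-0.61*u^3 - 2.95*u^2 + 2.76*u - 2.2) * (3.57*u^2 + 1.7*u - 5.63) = -2.1777*u^5 - 11.5685*u^4 + 8.2725*u^3 + 13.4465*u^2 - 19.2788*u + 12.386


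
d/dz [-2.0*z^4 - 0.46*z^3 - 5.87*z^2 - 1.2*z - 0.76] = -8.0*z^3 - 1.38*z^2 - 11.74*z - 1.2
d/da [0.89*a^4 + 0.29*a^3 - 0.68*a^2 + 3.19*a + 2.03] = 3.56*a^3 + 0.87*a^2 - 1.36*a + 3.19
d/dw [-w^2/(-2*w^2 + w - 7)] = w*(14 - w)/(4*w^4 - 4*w^3 + 29*w^2 - 14*w + 49)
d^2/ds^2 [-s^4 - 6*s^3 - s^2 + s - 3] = -12*s^2 - 36*s - 2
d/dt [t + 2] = 1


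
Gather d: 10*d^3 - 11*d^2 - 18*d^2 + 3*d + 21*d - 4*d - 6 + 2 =10*d^3 - 29*d^2 + 20*d - 4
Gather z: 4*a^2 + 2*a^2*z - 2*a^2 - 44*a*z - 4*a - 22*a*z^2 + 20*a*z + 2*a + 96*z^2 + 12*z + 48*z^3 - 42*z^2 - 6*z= 2*a^2 - 2*a + 48*z^3 + z^2*(54 - 22*a) + z*(2*a^2 - 24*a + 6)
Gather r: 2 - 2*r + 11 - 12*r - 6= 7 - 14*r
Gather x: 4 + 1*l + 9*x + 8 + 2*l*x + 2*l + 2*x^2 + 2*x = 3*l + 2*x^2 + x*(2*l + 11) + 12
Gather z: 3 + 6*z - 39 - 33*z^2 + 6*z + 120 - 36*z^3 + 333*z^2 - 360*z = -36*z^3 + 300*z^2 - 348*z + 84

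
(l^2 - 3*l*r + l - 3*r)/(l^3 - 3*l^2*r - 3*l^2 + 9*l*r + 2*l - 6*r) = (l + 1)/(l^2 - 3*l + 2)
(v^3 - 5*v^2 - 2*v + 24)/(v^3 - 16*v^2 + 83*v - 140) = (v^2 - v - 6)/(v^2 - 12*v + 35)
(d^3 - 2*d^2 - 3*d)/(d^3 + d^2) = (d - 3)/d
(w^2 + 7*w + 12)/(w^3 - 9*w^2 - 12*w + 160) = (w + 3)/(w^2 - 13*w + 40)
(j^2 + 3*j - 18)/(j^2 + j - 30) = (j - 3)/(j - 5)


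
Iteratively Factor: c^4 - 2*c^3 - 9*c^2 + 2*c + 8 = (c + 2)*(c^3 - 4*c^2 - c + 4) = (c - 1)*(c + 2)*(c^2 - 3*c - 4) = (c - 1)*(c + 1)*(c + 2)*(c - 4)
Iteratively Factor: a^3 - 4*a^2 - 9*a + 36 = (a + 3)*(a^2 - 7*a + 12) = (a - 4)*(a + 3)*(a - 3)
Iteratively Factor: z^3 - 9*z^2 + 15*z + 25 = (z - 5)*(z^2 - 4*z - 5) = (z - 5)*(z + 1)*(z - 5)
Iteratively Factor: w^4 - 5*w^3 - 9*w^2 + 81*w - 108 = (w - 3)*(w^3 - 2*w^2 - 15*w + 36) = (w - 3)*(w + 4)*(w^2 - 6*w + 9) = (w - 3)^2*(w + 4)*(w - 3)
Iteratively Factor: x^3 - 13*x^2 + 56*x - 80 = (x - 4)*(x^2 - 9*x + 20) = (x - 5)*(x - 4)*(x - 4)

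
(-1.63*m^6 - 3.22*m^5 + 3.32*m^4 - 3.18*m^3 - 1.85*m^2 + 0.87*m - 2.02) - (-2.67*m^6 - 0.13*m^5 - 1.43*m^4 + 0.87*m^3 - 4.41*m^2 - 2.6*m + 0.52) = 1.04*m^6 - 3.09*m^5 + 4.75*m^4 - 4.05*m^3 + 2.56*m^2 + 3.47*m - 2.54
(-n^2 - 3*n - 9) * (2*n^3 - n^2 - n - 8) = -2*n^5 - 5*n^4 - 14*n^3 + 20*n^2 + 33*n + 72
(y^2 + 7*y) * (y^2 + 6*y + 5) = y^4 + 13*y^3 + 47*y^2 + 35*y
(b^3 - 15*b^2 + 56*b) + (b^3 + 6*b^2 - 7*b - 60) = 2*b^3 - 9*b^2 + 49*b - 60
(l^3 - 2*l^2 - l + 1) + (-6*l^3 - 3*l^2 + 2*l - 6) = -5*l^3 - 5*l^2 + l - 5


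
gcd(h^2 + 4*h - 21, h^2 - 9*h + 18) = h - 3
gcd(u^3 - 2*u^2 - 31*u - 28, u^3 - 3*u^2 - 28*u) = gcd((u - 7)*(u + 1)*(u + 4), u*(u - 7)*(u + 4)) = u^2 - 3*u - 28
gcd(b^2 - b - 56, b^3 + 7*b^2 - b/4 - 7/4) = b + 7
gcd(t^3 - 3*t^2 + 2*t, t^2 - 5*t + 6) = t - 2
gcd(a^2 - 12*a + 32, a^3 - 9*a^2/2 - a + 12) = a - 4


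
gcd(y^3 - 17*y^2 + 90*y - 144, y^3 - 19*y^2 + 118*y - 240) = y^2 - 14*y + 48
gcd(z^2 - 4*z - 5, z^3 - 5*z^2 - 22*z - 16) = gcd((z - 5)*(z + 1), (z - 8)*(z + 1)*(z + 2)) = z + 1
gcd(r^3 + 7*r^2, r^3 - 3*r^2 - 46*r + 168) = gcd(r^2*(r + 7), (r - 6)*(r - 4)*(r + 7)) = r + 7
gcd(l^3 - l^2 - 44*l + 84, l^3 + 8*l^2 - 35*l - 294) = l^2 + l - 42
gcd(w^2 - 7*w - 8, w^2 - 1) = w + 1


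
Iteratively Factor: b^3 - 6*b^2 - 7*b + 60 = (b + 3)*(b^2 - 9*b + 20) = (b - 5)*(b + 3)*(b - 4)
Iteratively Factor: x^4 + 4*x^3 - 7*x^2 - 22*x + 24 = (x + 4)*(x^3 - 7*x + 6) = (x - 1)*(x + 4)*(x^2 + x - 6) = (x - 2)*(x - 1)*(x + 4)*(x + 3)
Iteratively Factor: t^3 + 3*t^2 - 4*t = (t - 1)*(t^2 + 4*t) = (t - 1)*(t + 4)*(t)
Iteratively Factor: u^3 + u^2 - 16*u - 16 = (u + 1)*(u^2 - 16) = (u - 4)*(u + 1)*(u + 4)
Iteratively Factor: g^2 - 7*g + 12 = (g - 3)*(g - 4)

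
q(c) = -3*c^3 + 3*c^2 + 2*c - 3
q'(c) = -9*c^2 + 6*c + 2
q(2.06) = -12.37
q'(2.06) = -23.83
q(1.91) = -9.14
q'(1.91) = -19.37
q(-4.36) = 293.95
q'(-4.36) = -195.25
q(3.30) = -71.54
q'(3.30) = -76.21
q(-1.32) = 6.49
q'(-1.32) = -21.60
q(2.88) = -44.02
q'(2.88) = -55.37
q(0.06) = -2.87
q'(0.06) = 2.33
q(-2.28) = 43.59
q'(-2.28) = -58.47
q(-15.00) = 10767.00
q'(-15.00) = -2113.00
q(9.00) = -1929.00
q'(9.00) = -673.00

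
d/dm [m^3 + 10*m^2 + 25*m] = 3*m^2 + 20*m + 25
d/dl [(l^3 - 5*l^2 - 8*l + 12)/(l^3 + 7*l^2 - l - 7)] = 2*(6*l^2 + 19*l + 34)/(l^4 + 16*l^3 + 78*l^2 + 112*l + 49)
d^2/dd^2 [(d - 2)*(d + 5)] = 2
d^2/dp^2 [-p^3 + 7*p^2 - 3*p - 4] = 14 - 6*p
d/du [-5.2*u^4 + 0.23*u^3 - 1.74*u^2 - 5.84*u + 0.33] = -20.8*u^3 + 0.69*u^2 - 3.48*u - 5.84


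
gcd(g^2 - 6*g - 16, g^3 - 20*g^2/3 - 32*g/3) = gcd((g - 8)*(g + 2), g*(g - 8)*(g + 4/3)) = g - 8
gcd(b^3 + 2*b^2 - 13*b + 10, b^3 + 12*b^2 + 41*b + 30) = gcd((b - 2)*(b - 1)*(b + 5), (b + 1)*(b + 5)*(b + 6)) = b + 5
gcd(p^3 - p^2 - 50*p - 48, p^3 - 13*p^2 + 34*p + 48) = p^2 - 7*p - 8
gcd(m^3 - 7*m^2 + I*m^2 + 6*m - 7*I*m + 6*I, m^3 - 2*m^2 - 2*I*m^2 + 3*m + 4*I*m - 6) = m + I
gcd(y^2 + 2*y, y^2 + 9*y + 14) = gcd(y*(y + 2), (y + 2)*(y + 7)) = y + 2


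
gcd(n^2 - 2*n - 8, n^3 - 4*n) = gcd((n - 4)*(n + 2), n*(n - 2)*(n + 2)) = n + 2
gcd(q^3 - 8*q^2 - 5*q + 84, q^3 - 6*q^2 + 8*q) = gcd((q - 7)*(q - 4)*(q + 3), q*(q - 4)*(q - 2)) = q - 4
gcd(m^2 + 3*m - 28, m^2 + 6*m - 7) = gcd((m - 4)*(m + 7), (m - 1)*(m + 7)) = m + 7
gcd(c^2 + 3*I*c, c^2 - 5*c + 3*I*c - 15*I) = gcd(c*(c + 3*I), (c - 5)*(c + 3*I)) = c + 3*I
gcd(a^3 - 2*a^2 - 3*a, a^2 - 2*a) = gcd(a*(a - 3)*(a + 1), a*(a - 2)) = a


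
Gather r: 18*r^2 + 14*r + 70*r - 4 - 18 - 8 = 18*r^2 + 84*r - 30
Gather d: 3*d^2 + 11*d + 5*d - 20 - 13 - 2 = 3*d^2 + 16*d - 35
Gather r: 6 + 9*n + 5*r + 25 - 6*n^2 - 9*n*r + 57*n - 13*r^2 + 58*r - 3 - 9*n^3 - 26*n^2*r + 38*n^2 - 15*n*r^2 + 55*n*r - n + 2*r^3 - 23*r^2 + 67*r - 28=-9*n^3 + 32*n^2 + 65*n + 2*r^3 + r^2*(-15*n - 36) + r*(-26*n^2 + 46*n + 130)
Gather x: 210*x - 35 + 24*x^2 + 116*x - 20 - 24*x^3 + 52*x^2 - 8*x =-24*x^3 + 76*x^2 + 318*x - 55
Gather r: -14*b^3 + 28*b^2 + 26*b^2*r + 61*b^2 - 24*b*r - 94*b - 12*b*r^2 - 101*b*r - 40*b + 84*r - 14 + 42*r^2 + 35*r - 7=-14*b^3 + 89*b^2 - 134*b + r^2*(42 - 12*b) + r*(26*b^2 - 125*b + 119) - 21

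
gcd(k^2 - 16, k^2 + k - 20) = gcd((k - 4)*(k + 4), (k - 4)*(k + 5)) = k - 4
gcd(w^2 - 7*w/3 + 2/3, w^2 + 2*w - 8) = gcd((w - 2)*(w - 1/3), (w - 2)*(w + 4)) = w - 2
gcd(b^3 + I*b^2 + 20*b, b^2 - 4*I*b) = b^2 - 4*I*b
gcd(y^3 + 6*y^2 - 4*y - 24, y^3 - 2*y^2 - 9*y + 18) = y - 2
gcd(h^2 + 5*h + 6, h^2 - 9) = h + 3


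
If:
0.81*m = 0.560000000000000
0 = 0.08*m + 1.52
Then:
No Solution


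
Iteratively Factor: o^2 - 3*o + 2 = (o - 1)*(o - 2)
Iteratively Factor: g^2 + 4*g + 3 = (g + 3)*(g + 1)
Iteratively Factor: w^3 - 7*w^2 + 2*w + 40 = (w + 2)*(w^2 - 9*w + 20) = (w - 4)*(w + 2)*(w - 5)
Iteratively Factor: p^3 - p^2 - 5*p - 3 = (p + 1)*(p^2 - 2*p - 3) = (p + 1)^2*(p - 3)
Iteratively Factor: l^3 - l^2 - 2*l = (l - 2)*(l^2 + l) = l*(l - 2)*(l + 1)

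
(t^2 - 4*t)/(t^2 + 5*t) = (t - 4)/(t + 5)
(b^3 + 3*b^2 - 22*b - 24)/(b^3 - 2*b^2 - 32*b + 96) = (b + 1)/(b - 4)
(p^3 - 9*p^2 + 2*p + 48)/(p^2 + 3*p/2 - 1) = 2*(p^2 - 11*p + 24)/(2*p - 1)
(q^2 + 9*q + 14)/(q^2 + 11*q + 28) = (q + 2)/(q + 4)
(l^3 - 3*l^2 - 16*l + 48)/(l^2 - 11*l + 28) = (l^2 + l - 12)/(l - 7)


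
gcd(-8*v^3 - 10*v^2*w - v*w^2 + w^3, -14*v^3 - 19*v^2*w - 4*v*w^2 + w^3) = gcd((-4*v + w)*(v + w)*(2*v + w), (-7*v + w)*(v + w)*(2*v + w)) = 2*v^2 + 3*v*w + w^2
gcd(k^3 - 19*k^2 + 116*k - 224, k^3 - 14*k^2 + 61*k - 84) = k^2 - 11*k + 28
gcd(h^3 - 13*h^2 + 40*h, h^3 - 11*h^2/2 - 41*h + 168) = h - 8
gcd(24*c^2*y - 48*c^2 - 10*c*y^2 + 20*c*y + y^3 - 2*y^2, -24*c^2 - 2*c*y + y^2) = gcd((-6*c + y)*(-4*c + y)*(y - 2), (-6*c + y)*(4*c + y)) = -6*c + y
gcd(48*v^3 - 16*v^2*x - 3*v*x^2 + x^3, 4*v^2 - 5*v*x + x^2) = -4*v + x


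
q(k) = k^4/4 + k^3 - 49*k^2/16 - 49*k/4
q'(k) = k^3 + 3*k^2 - 49*k/8 - 49/4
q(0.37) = -4.90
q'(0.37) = -14.05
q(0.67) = -9.23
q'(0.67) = -14.71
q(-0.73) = 6.99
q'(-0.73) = -6.57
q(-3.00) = 2.44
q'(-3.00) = 6.12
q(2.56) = -23.92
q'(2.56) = 8.51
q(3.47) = -1.36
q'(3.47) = 44.40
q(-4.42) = 3.38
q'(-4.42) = -12.92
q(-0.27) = 3.07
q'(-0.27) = -10.40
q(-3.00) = 2.44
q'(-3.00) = 6.12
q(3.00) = -17.06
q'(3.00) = 23.38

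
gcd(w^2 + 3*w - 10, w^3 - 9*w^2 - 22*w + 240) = w + 5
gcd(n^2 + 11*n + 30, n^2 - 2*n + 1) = 1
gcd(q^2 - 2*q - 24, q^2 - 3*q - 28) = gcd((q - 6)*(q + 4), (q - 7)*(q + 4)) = q + 4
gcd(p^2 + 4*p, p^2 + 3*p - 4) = p + 4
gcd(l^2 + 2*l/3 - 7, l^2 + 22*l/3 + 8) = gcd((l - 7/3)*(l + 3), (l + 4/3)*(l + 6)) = 1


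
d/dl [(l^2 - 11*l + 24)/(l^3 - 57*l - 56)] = (-l^2 + 6*l + 31)/(l^4 + 16*l^3 + 78*l^2 + 112*l + 49)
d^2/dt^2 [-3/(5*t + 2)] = -150/(5*t + 2)^3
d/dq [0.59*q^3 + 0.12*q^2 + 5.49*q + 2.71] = 1.77*q^2 + 0.24*q + 5.49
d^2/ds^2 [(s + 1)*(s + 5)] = 2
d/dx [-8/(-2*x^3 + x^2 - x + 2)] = 8*(-6*x^2 + 2*x - 1)/(2*x^3 - x^2 + x - 2)^2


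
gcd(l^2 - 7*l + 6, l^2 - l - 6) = 1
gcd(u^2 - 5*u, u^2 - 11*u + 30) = u - 5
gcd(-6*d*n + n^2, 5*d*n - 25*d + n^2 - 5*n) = 1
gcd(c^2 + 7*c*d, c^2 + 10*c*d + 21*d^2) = c + 7*d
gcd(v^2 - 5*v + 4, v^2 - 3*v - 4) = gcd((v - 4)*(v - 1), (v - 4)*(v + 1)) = v - 4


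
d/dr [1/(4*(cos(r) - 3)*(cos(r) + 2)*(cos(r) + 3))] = (-3*sin(r)^2 + 4*cos(r) - 6)*sin(r)/(4*(cos(r) - 3)^2*(cos(r) + 2)^2*(cos(r) + 3)^2)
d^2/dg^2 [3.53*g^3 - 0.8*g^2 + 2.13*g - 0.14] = 21.18*g - 1.6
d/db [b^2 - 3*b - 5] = 2*b - 3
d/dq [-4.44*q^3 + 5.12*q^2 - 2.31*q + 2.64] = -13.32*q^2 + 10.24*q - 2.31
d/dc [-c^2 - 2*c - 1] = -2*c - 2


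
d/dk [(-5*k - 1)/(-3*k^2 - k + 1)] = (15*k^2 + 5*k - (5*k + 1)*(6*k + 1) - 5)/(3*k^2 + k - 1)^2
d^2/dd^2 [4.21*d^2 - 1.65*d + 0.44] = 8.42000000000000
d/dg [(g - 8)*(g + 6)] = 2*g - 2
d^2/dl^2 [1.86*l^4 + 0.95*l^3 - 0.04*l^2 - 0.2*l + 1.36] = 22.32*l^2 + 5.7*l - 0.08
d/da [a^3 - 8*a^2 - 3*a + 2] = 3*a^2 - 16*a - 3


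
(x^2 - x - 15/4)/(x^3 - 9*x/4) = (2*x - 5)/(x*(2*x - 3))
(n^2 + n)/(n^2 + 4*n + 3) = n/(n + 3)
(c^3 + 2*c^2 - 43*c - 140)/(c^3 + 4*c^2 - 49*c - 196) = (c + 5)/(c + 7)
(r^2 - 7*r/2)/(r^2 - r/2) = (2*r - 7)/(2*r - 1)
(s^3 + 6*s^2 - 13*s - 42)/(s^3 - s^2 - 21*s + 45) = (s^2 + 9*s + 14)/(s^2 + 2*s - 15)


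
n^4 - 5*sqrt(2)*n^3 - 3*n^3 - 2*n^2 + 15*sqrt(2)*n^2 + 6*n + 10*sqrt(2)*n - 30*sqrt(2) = (n - 3)*(n - 5*sqrt(2))*(n - sqrt(2))*(n + sqrt(2))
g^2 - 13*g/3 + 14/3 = (g - 7/3)*(g - 2)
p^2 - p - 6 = (p - 3)*(p + 2)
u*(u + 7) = u^2 + 7*u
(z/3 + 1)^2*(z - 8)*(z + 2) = z^4/9 - 43*z^2/9 - 50*z/3 - 16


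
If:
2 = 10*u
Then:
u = 1/5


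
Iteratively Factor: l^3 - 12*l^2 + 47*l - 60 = (l - 5)*(l^2 - 7*l + 12) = (l - 5)*(l - 3)*(l - 4)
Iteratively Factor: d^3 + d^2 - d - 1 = (d - 1)*(d^2 + 2*d + 1) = (d - 1)*(d + 1)*(d + 1)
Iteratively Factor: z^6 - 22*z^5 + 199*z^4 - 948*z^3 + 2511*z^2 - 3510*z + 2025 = (z - 3)*(z^5 - 19*z^4 + 142*z^3 - 522*z^2 + 945*z - 675) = (z - 5)*(z - 3)*(z^4 - 14*z^3 + 72*z^2 - 162*z + 135) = (z - 5)^2*(z - 3)*(z^3 - 9*z^2 + 27*z - 27) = (z - 5)^2*(z - 3)^2*(z^2 - 6*z + 9) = (z - 5)^2*(z - 3)^3*(z - 3)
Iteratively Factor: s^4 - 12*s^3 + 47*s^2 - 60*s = (s - 4)*(s^3 - 8*s^2 + 15*s) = (s - 4)*(s - 3)*(s^2 - 5*s) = s*(s - 4)*(s - 3)*(s - 5)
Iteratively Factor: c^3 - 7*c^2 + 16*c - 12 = (c - 2)*(c^2 - 5*c + 6) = (c - 2)^2*(c - 3)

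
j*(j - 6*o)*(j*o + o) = j^3*o - 6*j^2*o^2 + j^2*o - 6*j*o^2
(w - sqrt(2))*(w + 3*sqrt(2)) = w^2 + 2*sqrt(2)*w - 6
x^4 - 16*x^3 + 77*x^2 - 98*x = x*(x - 7)^2*(x - 2)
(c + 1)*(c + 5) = c^2 + 6*c + 5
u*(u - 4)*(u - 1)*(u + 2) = u^4 - 3*u^3 - 6*u^2 + 8*u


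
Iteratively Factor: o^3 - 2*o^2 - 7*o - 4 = (o + 1)*(o^2 - 3*o - 4) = (o - 4)*(o + 1)*(o + 1)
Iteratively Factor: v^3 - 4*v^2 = (v)*(v^2 - 4*v) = v*(v - 4)*(v)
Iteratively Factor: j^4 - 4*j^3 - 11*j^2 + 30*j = (j - 2)*(j^3 - 2*j^2 - 15*j) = j*(j - 2)*(j^2 - 2*j - 15) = j*(j - 5)*(j - 2)*(j + 3)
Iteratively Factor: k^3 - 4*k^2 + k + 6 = (k - 2)*(k^2 - 2*k - 3) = (k - 3)*(k - 2)*(k + 1)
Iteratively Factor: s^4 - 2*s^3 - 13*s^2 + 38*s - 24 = (s + 4)*(s^3 - 6*s^2 + 11*s - 6) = (s - 3)*(s + 4)*(s^2 - 3*s + 2) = (s - 3)*(s - 1)*(s + 4)*(s - 2)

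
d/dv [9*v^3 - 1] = 27*v^2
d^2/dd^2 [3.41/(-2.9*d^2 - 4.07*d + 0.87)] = (57.3562*d^2 + 80.49646*d - 3.41*(5.8*d + 4.07)*(11.6*d + 8.14) - 17.20686)/(2.9*d^2 + 4.07*d - 0.87)^3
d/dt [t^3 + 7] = 3*t^2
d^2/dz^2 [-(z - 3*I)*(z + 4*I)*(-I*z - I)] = 2*I*(3*z + 1 + I)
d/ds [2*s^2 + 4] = 4*s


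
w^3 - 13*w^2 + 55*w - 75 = (w - 5)^2*(w - 3)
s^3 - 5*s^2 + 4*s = s*(s - 4)*(s - 1)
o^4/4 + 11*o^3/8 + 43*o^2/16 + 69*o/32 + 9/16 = (o/2 + 1/4)*(o/2 + 1)*(o + 3/2)^2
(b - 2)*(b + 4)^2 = b^3 + 6*b^2 - 32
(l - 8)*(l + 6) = l^2 - 2*l - 48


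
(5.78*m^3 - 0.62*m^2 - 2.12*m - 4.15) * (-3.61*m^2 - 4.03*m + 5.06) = -20.8658*m^5 - 21.0552*m^4 + 39.3986*m^3 + 20.3879*m^2 + 5.9973*m - 20.999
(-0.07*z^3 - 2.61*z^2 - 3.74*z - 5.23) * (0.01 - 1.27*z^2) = 0.0889*z^5 + 3.3147*z^4 + 4.7491*z^3 + 6.616*z^2 - 0.0374*z - 0.0523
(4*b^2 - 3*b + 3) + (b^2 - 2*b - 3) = 5*b^2 - 5*b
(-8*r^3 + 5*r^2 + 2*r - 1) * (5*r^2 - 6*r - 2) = -40*r^5 + 73*r^4 - 4*r^3 - 27*r^2 + 2*r + 2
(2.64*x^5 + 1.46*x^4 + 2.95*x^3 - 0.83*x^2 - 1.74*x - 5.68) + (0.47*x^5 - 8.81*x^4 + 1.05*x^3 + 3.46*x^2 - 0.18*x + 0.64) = 3.11*x^5 - 7.35*x^4 + 4.0*x^3 + 2.63*x^2 - 1.92*x - 5.04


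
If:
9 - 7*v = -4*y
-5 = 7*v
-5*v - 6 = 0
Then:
No Solution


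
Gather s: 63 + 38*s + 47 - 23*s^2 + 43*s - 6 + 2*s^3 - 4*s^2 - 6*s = 2*s^3 - 27*s^2 + 75*s + 104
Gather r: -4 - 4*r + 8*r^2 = 8*r^2 - 4*r - 4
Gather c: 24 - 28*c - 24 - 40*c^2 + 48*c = -40*c^2 + 20*c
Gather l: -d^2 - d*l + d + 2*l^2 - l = -d^2 + d + 2*l^2 + l*(-d - 1)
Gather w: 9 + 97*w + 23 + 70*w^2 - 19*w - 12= 70*w^2 + 78*w + 20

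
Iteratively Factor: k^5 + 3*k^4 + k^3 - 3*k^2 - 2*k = (k + 1)*(k^4 + 2*k^3 - k^2 - 2*k) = (k + 1)^2*(k^3 + k^2 - 2*k) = k*(k + 1)^2*(k^2 + k - 2) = k*(k + 1)^2*(k + 2)*(k - 1)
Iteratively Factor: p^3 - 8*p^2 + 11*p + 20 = (p - 4)*(p^2 - 4*p - 5) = (p - 4)*(p + 1)*(p - 5)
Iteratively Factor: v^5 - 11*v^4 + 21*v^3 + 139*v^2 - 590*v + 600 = (v - 3)*(v^4 - 8*v^3 - 3*v^2 + 130*v - 200) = (v - 3)*(v - 2)*(v^3 - 6*v^2 - 15*v + 100) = (v - 5)*(v - 3)*(v - 2)*(v^2 - v - 20) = (v - 5)*(v - 3)*(v - 2)*(v + 4)*(v - 5)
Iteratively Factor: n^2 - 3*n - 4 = (n - 4)*(n + 1)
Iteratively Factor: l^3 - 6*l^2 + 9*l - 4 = (l - 1)*(l^2 - 5*l + 4) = (l - 4)*(l - 1)*(l - 1)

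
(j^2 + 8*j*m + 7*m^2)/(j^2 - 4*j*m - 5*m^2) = (j + 7*m)/(j - 5*m)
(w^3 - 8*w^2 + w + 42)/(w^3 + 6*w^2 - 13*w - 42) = (w - 7)/(w + 7)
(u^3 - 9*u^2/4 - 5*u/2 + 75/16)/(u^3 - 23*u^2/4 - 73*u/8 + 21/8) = (8*u^2 - 30*u + 25)/(2*(4*u^2 - 29*u + 7))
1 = 1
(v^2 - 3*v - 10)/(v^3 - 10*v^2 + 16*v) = (v^2 - 3*v - 10)/(v*(v^2 - 10*v + 16))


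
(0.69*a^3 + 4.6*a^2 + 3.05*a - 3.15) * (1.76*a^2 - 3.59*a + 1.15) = 1.2144*a^5 + 5.6189*a^4 - 10.3525*a^3 - 11.2035*a^2 + 14.816*a - 3.6225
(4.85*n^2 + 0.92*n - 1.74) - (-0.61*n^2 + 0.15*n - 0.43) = 5.46*n^2 + 0.77*n - 1.31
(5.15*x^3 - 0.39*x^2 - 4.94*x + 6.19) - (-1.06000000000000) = 5.15*x^3 - 0.39*x^2 - 4.94*x + 7.25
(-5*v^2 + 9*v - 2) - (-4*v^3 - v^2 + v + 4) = 4*v^3 - 4*v^2 + 8*v - 6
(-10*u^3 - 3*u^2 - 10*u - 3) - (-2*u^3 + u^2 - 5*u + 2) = -8*u^3 - 4*u^2 - 5*u - 5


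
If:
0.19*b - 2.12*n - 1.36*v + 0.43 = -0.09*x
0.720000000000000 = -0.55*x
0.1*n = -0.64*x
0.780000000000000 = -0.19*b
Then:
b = -4.11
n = 8.38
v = -13.40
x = -1.31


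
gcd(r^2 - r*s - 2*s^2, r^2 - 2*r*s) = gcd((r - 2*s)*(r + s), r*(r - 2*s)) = r - 2*s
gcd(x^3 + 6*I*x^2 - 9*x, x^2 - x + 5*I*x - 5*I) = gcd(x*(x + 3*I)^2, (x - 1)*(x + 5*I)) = 1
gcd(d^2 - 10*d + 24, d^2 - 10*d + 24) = d^2 - 10*d + 24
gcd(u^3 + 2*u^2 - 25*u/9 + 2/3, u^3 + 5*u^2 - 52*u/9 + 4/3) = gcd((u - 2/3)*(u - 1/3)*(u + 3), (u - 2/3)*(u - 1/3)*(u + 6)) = u^2 - u + 2/9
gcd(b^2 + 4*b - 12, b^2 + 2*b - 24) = b + 6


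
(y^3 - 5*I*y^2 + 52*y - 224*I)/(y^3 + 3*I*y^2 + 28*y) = (y - 8*I)/y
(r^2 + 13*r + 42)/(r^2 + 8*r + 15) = (r^2 + 13*r + 42)/(r^2 + 8*r + 15)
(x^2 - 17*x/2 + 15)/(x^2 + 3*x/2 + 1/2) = (2*x^2 - 17*x + 30)/(2*x^2 + 3*x + 1)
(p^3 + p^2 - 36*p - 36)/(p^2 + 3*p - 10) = (p^3 + p^2 - 36*p - 36)/(p^2 + 3*p - 10)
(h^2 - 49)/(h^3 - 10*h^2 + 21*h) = (h + 7)/(h*(h - 3))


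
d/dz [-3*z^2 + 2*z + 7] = 2 - 6*z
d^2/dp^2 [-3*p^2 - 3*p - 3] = -6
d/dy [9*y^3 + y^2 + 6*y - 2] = 27*y^2 + 2*y + 6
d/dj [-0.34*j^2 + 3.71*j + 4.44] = 3.71 - 0.68*j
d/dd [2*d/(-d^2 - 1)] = 2*(d^2 - 1)/(d^2 + 1)^2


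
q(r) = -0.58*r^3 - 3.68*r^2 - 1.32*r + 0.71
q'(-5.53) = -13.83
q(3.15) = -58.09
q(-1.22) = -2.10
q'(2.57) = -31.73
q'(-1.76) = 6.24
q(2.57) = -36.83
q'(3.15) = -41.77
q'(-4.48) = -3.27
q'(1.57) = -17.16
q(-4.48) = -15.08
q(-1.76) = -5.20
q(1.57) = -12.68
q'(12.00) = -340.20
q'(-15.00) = -282.42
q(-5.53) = -6.44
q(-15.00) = 1150.01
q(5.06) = -175.33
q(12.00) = -1547.29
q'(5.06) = -83.11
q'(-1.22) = 5.07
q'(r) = -1.74*r^2 - 7.36*r - 1.32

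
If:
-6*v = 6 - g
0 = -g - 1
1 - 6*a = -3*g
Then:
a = -1/3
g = -1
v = -7/6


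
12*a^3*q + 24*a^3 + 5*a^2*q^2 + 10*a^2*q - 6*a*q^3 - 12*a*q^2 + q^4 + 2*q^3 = (-4*a + q)*(-3*a + q)*(a + q)*(q + 2)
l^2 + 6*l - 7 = (l - 1)*(l + 7)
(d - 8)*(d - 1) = d^2 - 9*d + 8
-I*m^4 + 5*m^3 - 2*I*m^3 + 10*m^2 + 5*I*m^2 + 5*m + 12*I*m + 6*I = (m + 1)*(m + 2*I)*(m + 3*I)*(-I*m - I)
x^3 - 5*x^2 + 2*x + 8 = (x - 4)*(x - 2)*(x + 1)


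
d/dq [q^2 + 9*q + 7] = 2*q + 9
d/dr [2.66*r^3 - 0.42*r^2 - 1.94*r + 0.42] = 7.98*r^2 - 0.84*r - 1.94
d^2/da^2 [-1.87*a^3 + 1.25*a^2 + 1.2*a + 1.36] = 2.5 - 11.22*a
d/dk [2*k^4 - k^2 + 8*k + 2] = 8*k^3 - 2*k + 8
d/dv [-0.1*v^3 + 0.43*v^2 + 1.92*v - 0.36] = -0.3*v^2 + 0.86*v + 1.92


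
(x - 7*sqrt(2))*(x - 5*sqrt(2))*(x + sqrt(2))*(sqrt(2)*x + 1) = sqrt(2)*x^4 - 21*x^3 + 35*sqrt(2)*x^2 + 186*x + 70*sqrt(2)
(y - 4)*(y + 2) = y^2 - 2*y - 8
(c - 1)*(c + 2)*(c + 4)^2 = c^4 + 9*c^3 + 22*c^2 - 32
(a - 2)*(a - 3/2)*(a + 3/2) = a^3 - 2*a^2 - 9*a/4 + 9/2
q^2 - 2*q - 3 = (q - 3)*(q + 1)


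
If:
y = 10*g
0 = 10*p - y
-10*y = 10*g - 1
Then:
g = 1/110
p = 1/110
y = 1/11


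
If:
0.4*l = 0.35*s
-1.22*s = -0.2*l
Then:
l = 0.00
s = 0.00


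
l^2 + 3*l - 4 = (l - 1)*(l + 4)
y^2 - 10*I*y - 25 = (y - 5*I)^2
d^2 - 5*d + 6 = (d - 3)*(d - 2)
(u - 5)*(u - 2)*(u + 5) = u^3 - 2*u^2 - 25*u + 50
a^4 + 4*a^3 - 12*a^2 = a^2*(a - 2)*(a + 6)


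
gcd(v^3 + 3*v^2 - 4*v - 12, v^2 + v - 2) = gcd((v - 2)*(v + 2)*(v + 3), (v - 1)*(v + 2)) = v + 2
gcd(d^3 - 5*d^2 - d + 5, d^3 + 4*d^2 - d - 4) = d^2 - 1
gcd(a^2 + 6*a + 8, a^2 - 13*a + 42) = 1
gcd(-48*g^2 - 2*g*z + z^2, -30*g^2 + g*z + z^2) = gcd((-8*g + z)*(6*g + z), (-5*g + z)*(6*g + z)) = 6*g + z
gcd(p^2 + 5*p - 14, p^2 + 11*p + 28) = p + 7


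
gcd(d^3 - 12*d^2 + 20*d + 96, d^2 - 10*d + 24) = d - 6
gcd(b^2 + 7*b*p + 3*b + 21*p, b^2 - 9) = b + 3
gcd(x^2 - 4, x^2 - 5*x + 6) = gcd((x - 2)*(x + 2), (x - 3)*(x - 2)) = x - 2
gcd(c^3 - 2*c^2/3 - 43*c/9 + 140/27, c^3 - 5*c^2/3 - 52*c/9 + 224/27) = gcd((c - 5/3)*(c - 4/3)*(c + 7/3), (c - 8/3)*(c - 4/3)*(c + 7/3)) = c^2 + c - 28/9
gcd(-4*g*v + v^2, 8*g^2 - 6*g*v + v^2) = -4*g + v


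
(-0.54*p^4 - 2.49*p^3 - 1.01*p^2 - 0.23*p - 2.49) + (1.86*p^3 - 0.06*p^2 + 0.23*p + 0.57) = -0.54*p^4 - 0.63*p^3 - 1.07*p^2 - 1.92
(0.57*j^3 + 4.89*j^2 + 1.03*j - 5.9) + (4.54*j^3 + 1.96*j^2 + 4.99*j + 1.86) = 5.11*j^3 + 6.85*j^2 + 6.02*j - 4.04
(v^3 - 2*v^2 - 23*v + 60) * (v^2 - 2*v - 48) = v^5 - 4*v^4 - 67*v^3 + 202*v^2 + 984*v - 2880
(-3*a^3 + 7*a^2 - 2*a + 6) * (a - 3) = -3*a^4 + 16*a^3 - 23*a^2 + 12*a - 18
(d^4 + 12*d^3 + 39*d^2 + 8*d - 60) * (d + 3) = d^5 + 15*d^4 + 75*d^3 + 125*d^2 - 36*d - 180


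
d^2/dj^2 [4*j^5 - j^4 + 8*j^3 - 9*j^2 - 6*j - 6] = 80*j^3 - 12*j^2 + 48*j - 18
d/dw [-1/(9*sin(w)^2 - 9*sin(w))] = (2/tan(w) - cos(w)/sin(w)^2)/(9*(sin(w) - 1)^2)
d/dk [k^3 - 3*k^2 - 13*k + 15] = 3*k^2 - 6*k - 13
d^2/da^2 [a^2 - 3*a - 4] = 2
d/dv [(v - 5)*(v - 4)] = 2*v - 9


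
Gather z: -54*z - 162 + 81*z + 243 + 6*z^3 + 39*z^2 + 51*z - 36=6*z^3 + 39*z^2 + 78*z + 45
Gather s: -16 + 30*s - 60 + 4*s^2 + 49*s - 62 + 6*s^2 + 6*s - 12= 10*s^2 + 85*s - 150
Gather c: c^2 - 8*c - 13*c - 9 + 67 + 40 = c^2 - 21*c + 98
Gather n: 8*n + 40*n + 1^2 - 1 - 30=48*n - 30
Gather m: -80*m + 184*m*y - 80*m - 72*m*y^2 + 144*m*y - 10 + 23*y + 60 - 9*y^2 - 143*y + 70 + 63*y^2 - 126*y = m*(-72*y^2 + 328*y - 160) + 54*y^2 - 246*y + 120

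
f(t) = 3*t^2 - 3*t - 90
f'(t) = 6*t - 3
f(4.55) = -41.54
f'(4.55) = 24.30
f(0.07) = -90.20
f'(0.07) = -2.58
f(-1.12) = -82.88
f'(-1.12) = -9.72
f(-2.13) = -70.00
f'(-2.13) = -15.78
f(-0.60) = -87.12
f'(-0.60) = -6.60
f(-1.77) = -75.29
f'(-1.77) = -13.62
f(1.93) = -84.62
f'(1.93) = 8.58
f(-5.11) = 3.67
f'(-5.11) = -33.66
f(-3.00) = -54.00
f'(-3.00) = -21.00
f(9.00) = 126.00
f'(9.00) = 51.00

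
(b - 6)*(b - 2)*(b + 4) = b^3 - 4*b^2 - 20*b + 48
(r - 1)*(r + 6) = r^2 + 5*r - 6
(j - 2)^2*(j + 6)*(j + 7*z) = j^4 + 7*j^3*z + 2*j^3 + 14*j^2*z - 20*j^2 - 140*j*z + 24*j + 168*z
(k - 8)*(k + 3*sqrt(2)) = k^2 - 8*k + 3*sqrt(2)*k - 24*sqrt(2)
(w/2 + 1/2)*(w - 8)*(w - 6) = w^3/2 - 13*w^2/2 + 17*w + 24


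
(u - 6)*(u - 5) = u^2 - 11*u + 30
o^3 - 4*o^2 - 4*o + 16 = (o - 4)*(o - 2)*(o + 2)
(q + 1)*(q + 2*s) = q^2 + 2*q*s + q + 2*s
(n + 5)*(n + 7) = n^2 + 12*n + 35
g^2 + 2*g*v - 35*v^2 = (g - 5*v)*(g + 7*v)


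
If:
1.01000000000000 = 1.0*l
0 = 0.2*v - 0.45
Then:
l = 1.01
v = 2.25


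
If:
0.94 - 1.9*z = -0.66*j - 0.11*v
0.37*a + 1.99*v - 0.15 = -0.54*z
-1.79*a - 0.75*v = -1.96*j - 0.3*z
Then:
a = 3.92157711641023*z - 1.80692066909827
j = 3.04553691840863*z - 1.49279859238031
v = 0.411337008827316 - 1.00049423772451*z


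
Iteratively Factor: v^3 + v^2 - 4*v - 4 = (v + 1)*(v^2 - 4) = (v - 2)*(v + 1)*(v + 2)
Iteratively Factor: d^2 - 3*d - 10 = (d + 2)*(d - 5)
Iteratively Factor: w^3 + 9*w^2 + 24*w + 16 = (w + 4)*(w^2 + 5*w + 4) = (w + 4)^2*(w + 1)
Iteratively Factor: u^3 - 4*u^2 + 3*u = (u)*(u^2 - 4*u + 3) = u*(u - 1)*(u - 3)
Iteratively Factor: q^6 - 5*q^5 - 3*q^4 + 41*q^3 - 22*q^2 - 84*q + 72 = (q - 3)*(q^5 - 2*q^4 - 9*q^3 + 14*q^2 + 20*q - 24) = (q - 3)^2*(q^4 + q^3 - 6*q^2 - 4*q + 8) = (q - 3)^2*(q - 1)*(q^3 + 2*q^2 - 4*q - 8) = (q - 3)^2*(q - 1)*(q + 2)*(q^2 - 4) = (q - 3)^2*(q - 1)*(q + 2)^2*(q - 2)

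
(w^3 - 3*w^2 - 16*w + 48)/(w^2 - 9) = (w^2 - 16)/(w + 3)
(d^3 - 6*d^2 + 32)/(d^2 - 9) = (d^3 - 6*d^2 + 32)/(d^2 - 9)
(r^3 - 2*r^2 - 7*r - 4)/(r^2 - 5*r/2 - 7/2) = 2*(r^2 - 3*r - 4)/(2*r - 7)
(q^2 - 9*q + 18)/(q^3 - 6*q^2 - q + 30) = (q - 6)/(q^2 - 3*q - 10)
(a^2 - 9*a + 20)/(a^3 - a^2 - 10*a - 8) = (a - 5)/(a^2 + 3*a + 2)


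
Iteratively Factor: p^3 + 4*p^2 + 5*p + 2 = (p + 1)*(p^2 + 3*p + 2) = (p + 1)^2*(p + 2)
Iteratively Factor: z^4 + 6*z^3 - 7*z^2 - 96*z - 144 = (z + 3)*(z^3 + 3*z^2 - 16*z - 48) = (z + 3)^2*(z^2 - 16) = (z - 4)*(z + 3)^2*(z + 4)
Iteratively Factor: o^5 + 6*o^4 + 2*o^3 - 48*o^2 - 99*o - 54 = (o + 1)*(o^4 + 5*o^3 - 3*o^2 - 45*o - 54) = (o + 1)*(o + 2)*(o^3 + 3*o^2 - 9*o - 27) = (o - 3)*(o + 1)*(o + 2)*(o^2 + 6*o + 9) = (o - 3)*(o + 1)*(o + 2)*(o + 3)*(o + 3)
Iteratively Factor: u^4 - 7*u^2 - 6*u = (u - 3)*(u^3 + 3*u^2 + 2*u) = (u - 3)*(u + 1)*(u^2 + 2*u) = (u - 3)*(u + 1)*(u + 2)*(u)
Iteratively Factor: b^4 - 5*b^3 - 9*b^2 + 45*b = (b + 3)*(b^3 - 8*b^2 + 15*b) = b*(b + 3)*(b^2 - 8*b + 15) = b*(b - 5)*(b + 3)*(b - 3)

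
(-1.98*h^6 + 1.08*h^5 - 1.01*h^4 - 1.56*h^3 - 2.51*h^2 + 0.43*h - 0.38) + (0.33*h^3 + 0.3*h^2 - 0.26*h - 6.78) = -1.98*h^6 + 1.08*h^5 - 1.01*h^4 - 1.23*h^3 - 2.21*h^2 + 0.17*h - 7.16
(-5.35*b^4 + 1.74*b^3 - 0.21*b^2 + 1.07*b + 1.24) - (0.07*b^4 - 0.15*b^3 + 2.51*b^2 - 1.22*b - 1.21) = -5.42*b^4 + 1.89*b^3 - 2.72*b^2 + 2.29*b + 2.45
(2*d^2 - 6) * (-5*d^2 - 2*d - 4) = -10*d^4 - 4*d^3 + 22*d^2 + 12*d + 24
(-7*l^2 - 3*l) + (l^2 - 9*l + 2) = -6*l^2 - 12*l + 2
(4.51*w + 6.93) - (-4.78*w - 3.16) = 9.29*w + 10.09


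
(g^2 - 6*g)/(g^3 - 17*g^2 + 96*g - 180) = g/(g^2 - 11*g + 30)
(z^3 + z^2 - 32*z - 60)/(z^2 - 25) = (z^2 - 4*z - 12)/(z - 5)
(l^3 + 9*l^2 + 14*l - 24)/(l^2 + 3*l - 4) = l + 6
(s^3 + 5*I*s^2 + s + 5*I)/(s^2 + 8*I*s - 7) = (s^2 + 4*I*s + 5)/(s + 7*I)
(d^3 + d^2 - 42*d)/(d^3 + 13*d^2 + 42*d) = (d - 6)/(d + 6)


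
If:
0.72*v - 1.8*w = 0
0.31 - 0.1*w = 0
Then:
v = 7.75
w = 3.10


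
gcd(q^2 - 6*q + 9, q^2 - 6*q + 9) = q^2 - 6*q + 9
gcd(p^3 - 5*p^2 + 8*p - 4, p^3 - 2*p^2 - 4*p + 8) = p^2 - 4*p + 4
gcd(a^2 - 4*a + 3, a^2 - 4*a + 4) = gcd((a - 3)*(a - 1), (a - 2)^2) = 1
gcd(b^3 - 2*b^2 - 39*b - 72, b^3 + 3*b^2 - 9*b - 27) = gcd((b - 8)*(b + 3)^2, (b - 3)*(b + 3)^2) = b^2 + 6*b + 9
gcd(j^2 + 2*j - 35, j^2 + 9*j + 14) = j + 7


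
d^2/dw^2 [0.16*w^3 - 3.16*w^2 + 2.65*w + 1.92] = 0.96*w - 6.32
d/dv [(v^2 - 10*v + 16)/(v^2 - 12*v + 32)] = -2/(v^2 - 8*v + 16)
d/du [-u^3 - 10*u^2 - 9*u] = -3*u^2 - 20*u - 9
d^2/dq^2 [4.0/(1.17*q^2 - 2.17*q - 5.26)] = (10.9512*q^2 - 20.3112*q - 4.0*(2.34*q - 2.17)*(4.68*q - 4.34) - 49.2336)/(-1.17*q^2 + 2.17*q + 5.26)^3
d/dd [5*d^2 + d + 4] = 10*d + 1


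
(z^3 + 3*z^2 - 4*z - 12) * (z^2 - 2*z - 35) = z^5 + z^4 - 45*z^3 - 109*z^2 + 164*z + 420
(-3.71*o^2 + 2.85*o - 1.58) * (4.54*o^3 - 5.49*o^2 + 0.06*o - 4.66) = -16.8434*o^5 + 33.3069*o^4 - 23.0423*o^3 + 26.1338*o^2 - 13.3758*o + 7.3628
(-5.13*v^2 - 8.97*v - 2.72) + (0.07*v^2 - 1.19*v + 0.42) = -5.06*v^2 - 10.16*v - 2.3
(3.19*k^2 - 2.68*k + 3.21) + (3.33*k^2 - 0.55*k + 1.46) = 6.52*k^2 - 3.23*k + 4.67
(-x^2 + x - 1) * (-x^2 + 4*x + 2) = x^4 - 5*x^3 + 3*x^2 - 2*x - 2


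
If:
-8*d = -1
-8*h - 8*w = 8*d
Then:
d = 1/8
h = -w - 1/8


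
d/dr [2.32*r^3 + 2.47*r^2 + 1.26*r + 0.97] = 6.96*r^2 + 4.94*r + 1.26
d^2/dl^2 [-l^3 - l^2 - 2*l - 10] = -6*l - 2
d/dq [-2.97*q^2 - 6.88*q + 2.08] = -5.94*q - 6.88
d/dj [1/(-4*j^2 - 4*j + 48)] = (2*j + 1)/(4*(j^2 + j - 12)^2)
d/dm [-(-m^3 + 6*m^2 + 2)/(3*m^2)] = (m^3 + 4)/(3*m^3)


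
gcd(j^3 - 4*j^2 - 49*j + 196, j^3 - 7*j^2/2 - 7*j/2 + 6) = j - 4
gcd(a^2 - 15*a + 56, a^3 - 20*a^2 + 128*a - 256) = a - 8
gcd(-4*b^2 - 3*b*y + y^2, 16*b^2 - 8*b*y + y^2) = -4*b + y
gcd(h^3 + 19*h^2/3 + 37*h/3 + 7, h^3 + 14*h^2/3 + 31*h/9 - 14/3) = h^2 + 16*h/3 + 7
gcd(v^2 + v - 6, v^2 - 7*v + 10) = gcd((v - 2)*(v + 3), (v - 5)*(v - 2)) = v - 2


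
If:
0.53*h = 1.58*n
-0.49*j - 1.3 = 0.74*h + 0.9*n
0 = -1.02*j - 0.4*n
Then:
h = -1.33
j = 0.17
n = -0.45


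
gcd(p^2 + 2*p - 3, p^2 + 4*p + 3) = p + 3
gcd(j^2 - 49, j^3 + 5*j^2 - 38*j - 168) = j + 7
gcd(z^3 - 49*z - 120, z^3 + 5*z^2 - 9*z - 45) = z^2 + 8*z + 15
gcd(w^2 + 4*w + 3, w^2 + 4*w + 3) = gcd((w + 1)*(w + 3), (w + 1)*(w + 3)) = w^2 + 4*w + 3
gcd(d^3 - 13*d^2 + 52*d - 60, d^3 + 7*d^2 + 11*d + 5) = 1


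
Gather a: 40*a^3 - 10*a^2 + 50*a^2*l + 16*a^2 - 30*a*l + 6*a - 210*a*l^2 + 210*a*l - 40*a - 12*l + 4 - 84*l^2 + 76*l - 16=40*a^3 + a^2*(50*l + 6) + a*(-210*l^2 + 180*l - 34) - 84*l^2 + 64*l - 12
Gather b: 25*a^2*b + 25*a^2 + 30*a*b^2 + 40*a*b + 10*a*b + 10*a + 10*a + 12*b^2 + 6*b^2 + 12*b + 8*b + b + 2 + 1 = 25*a^2 + 20*a + b^2*(30*a + 18) + b*(25*a^2 + 50*a + 21) + 3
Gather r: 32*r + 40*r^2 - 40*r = 40*r^2 - 8*r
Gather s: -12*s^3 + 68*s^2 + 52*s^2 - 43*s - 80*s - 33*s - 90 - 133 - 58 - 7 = -12*s^3 + 120*s^2 - 156*s - 288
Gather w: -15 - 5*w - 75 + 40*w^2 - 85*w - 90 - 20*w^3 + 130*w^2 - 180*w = -20*w^3 + 170*w^2 - 270*w - 180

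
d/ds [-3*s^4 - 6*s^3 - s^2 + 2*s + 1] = -12*s^3 - 18*s^2 - 2*s + 2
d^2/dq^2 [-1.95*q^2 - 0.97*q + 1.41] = -3.90000000000000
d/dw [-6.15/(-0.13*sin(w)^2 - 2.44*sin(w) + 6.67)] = -(1.599*sin(w) + 15.006)*cos(w)/(0.13*sin(w)^2 + 2.44*sin(w) - 6.67)^2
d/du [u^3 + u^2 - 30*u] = 3*u^2 + 2*u - 30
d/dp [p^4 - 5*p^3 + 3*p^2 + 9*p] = 4*p^3 - 15*p^2 + 6*p + 9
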